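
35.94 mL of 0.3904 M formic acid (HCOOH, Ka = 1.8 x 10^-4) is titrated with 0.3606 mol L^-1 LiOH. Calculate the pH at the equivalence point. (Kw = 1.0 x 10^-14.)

n(HCOOH) = 0.3904 x 0.03594 = 0.01403 mol; V(LiOH) at equivalence = 0.01403/0.3606 = 0.03891 L.
At equivalence all the acid is converted to HCOO-; total volume = 0.03594 + 0.03891 = 0.07485 L, so [HCOO-] = 0.01403/0.07485 = 0.1875 M.
Kb = Kw/Ka = 1.0e-14 / 1.8 x 10^-4 = 5.56e-11.
[OH^-] = sqrt(Kb x [HCOO-]) = sqrt(5.56e-11 x 0.1875) = 3.23e-6 M.
pOH = 5.49, so pH = 14.00 - 5.49 = 8.51.

8.51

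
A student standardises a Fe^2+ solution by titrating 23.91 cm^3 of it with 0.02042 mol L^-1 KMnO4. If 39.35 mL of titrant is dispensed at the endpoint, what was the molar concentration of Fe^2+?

n(KMnO4) = 0.02042 x 0.03935 = 0.0008035 mol.
From the balanced equation, 1 mol KMnO4 reacts with 5 mol Fe^2+, so n(Fe^2+) = 0.0008035 x 5/1 = 0.004018 mol.
[Fe^2+] = 0.004018 / 0.02391 L = 0.168 M.

0.168 M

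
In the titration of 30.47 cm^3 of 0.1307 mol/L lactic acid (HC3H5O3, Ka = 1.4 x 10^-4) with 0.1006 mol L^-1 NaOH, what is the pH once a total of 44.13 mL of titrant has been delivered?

n(acid) = 0.1307 x 0.03047 = 0.003982 mol; n(NaOH) added = 0.1006 x 0.04413 = 0.004439 mol.
Base is in excess by 0.004439 - 0.003982 = 0.0004570 mol in a total volume of 0.07460 L.
[OH^-] = 0.0004570/0.07460 = 0.006127 M, so pOH = 2.21 and pH = 14.00 - 2.21 = 11.79.

11.79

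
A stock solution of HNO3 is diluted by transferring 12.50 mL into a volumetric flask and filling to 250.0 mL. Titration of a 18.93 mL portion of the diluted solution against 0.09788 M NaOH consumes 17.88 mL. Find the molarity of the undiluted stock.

1.85 M

n(NaOH) = 0.09788 x 0.01788 = 0.001750 mol.
n(HNO3) in the aliquot = 0.001750 mol.
[diluted HNO3] = 0.001750 / 0.01893 = 0.09245 M.
Dilution factor = 250.0/12.50 = 20.00, so [stock] = 0.09245 x 20.00 = 1.85 M.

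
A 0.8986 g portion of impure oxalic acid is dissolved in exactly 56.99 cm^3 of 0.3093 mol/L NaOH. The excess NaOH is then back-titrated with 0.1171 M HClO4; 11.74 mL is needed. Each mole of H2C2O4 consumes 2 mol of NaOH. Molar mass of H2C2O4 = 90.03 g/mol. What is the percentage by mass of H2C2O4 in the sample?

Total n(NaOH) added = 0.3093 x 0.05699 = 0.01763 mol.
n(HClO4) used = 0.1171 x 0.01174 = 0.001375 mol, which equals the excess n(NaOH).
So n(NaOH) consumed by the sample = 0.01763 - 0.001375 = 0.01625 mol.
n(H2C2O4) = 0.01625 / 2 = 0.008126 mol.
mass H2C2O4 = 0.008126 x 90.03 = 0.7316 g, so %H2C2O4 = 0.7316/0.8986 x 100 = 81.4%.

81.4%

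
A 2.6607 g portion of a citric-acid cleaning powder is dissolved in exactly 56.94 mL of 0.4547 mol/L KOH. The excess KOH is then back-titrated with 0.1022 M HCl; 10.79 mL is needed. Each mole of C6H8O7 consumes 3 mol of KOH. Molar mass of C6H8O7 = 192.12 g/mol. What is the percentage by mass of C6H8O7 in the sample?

59.7%

Total n(KOH) added = 0.4547 x 0.05694 = 0.02589 mol.
n(HCl) used = 0.1022 x 0.01079 = 0.001103 mol, which equals the excess n(KOH).
So n(KOH) consumed by the sample = 0.02589 - 0.001103 = 0.02479 mol.
n(C6H8O7) = 0.02479 / 3 = 0.008263 mol.
mass C6H8O7 = 0.008263 x 192.12 = 1.587 g, so %C6H8O7 = 1.587/2.6607 x 100 = 59.7%.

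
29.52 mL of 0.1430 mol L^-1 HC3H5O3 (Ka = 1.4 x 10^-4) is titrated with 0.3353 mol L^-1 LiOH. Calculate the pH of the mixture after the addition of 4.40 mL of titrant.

Initial n(HC3H5O3) = 0.1430 x 0.02952 = 0.004221 mol.
n(LiOH) added = 0.3353 x 0.004400 = 0.001475 mol, converting that many moles of HC3H5O3 to C3H5O3-.
Remaining n(HC3H5O3) = 0.002746 mol; n(C3H5O3-) = 0.001475 mol.
By Henderson-Hasselbalch, pH = pKa + log([A^-]/[HA]) = 3.85 + log(0.001475/0.002746) = 3.85 + (-0.27) = 3.58.

3.58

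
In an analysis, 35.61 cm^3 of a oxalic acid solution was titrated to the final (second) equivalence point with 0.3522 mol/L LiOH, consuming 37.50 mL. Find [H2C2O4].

0.185 M

n(LiOH) = 0.3522 x 0.03750 = 0.01321 mol.
At the final (second) equivalence point, 2 mol OH^- react per mol H2C2O4, so n(H2C2O4) = 0.01321 / 2 = 0.006604 mol.
[H2C2O4] = 0.006604 / 0.03561 L = 0.185 M.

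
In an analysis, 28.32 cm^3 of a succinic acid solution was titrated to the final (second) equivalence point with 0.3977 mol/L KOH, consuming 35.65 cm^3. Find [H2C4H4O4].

n(KOH) = 0.3977 x 0.03565 = 0.01418 mol.
At the final (second) equivalence point, 2 mol OH^- react per mol H2C4H4O4, so n(H2C4H4O4) = 0.01418 / 2 = 0.007089 mol.
[H2C4H4O4] = 0.007089 / 0.02832 L = 0.250 M.

0.250 M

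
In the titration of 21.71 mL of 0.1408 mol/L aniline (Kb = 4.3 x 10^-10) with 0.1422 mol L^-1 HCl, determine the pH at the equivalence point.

n(C6H5NH2) = 0.1408 x 0.02171 = 0.003057 mol; V(HCl) at equivalence = 0.003057/0.1422 = 0.02150 L.
At equivalence the base is fully converted to C6H5NH3+; total volume = 0.04321 L, so [C6H5NH3+] = 0.003057/0.04321 = 0.07075 M.
Ka(C6H5NH3+) = Kw/Kb = 1.0e-14 / 4.3 x 10^-10 = 2.33e-5.
[H^+] = sqrt(Ka x [C6H5NH3+]) = sqrt(2.33e-5 x 0.07075) = 0.00128 M.
pH = -log(0.00128) = 2.89.

2.89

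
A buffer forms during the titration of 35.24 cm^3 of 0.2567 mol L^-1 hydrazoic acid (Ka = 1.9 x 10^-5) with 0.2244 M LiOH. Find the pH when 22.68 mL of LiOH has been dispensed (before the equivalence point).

4.83

Initial n(HN3) = 0.2567 x 0.03524 = 0.009046 mol.
n(LiOH) added = 0.2244 x 0.02268 = 0.005089 mol, converting that many moles of HN3 to N3-.
Remaining n(HN3) = 0.003957 mol; n(N3-) = 0.005089 mol.
By Henderson-Hasselbalch, pH = pKa + log([A^-]/[HA]) = 4.72 + log(0.005089/0.003957) = 4.72 + (+0.11) = 4.83.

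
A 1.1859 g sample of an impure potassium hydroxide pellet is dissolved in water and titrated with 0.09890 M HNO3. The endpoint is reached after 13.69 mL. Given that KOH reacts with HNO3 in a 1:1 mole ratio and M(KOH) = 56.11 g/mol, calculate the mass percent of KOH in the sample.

6.41%

n(HNO3) = 0.09890 x 0.01369 = 0.001354 mol.
n(KOH) = 0.001354 / 1 = 0.001354 mol.
mass of KOH = 0.001354 x 56.11 = 0.07597 g.
% purity = 0.07597 / 1.1859 x 100 = 6.41%.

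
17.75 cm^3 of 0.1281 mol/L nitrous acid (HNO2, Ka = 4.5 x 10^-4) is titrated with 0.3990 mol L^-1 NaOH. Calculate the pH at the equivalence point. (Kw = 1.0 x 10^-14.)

n(HNO2) = 0.1281 x 0.01775 = 0.002274 mol; V(NaOH) at equivalence = 0.002274/0.3990 = 0.005699 L.
At equivalence all the acid is converted to NO2-; total volume = 0.01775 + 0.005699 = 0.02345 L, so [NO2-] = 0.002274/0.02345 = 0.09697 M.
Kb = Kw/Ka = 1.0e-14 / 4.5 x 10^-4 = 2.22e-11.
[OH^-] = sqrt(Kb x [NO2-]) = sqrt(2.22e-11 x 0.09697) = 1.47e-6 M.
pOH = 5.83, so pH = 14.00 - 5.83 = 8.17.

8.17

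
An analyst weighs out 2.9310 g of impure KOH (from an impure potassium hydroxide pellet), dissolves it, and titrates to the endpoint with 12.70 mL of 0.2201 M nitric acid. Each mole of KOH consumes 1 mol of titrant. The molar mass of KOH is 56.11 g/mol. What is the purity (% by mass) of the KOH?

n(HNO3) = 0.2201 x 0.01270 = 0.002795 mol.
n(KOH) = 0.002795 / 1 = 0.002795 mol.
mass of KOH = 0.002795 x 56.11 = 0.1568 g.
% purity = 0.1568 / 2.9310 x 100 = 5.35%.

5.35%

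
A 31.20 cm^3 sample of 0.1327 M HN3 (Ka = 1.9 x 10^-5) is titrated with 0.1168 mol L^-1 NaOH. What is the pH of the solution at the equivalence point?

n(HN3) = 0.1327 x 0.03120 = 0.004140 mol; V(NaOH) at equivalence = 0.004140/0.1168 = 0.03545 L.
At equivalence all the acid is converted to N3-; total volume = 0.03120 + 0.03545 = 0.06665 L, so [N3-] = 0.004140/0.06665 = 0.06212 M.
Kb = Kw/Ka = 1.0e-14 / 1.9 x 10^-5 = 5.26e-10.
[OH^-] = sqrt(Kb x [N3-]) = sqrt(5.26e-10 x 0.06212) = 5.72e-6 M.
pOH = 5.24, so pH = 14.00 - 5.24 = 8.76.

8.76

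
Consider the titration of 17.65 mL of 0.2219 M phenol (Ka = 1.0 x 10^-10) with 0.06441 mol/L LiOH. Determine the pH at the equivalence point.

11.35

n(C6H5OH) = 0.2219 x 0.01765 = 0.003917 mol; V(LiOH) at equivalence = 0.003917/0.06441 = 0.06081 L.
At equivalence all the acid is converted to C6H5O-; total volume = 0.01765 + 0.06081 = 0.07846 L, so [C6H5O-] = 0.003917/0.07846 = 0.04992 M.
Kb = Kw/Ka = 1.0e-14 / 1.0 x 10^-10 = 0.000100.
[OH^-] = sqrt(Kb x [C6H5O-]) = sqrt(0.000100 x 0.04992) = 0.00223 M.
pOH = 2.65, so pH = 14.00 - 2.65 = 11.35.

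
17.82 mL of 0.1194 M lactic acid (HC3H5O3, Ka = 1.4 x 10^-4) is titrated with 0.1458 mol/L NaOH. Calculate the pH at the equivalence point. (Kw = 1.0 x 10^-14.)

8.34

n(HC3H5O3) = 0.1194 x 0.01782 = 0.002128 mol; V(NaOH) at equivalence = 0.002128/0.1458 = 0.01459 L.
At equivalence all the acid is converted to C3H5O3-; total volume = 0.01782 + 0.01459 = 0.03241 L, so [C3H5O3-] = 0.002128/0.03241 = 0.06564 M.
Kb = Kw/Ka = 1.0e-14 / 1.4 x 10^-4 = 7.14e-11.
[OH^-] = sqrt(Kb x [C3H5O3-]) = sqrt(7.14e-11 x 0.06564) = 2.17e-6 M.
pOH = 5.66, so pH = 14.00 - 5.66 = 8.34.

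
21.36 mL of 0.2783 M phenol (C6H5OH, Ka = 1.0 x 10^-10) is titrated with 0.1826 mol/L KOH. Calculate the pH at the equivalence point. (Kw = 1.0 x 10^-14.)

11.52

n(C6H5OH) = 0.2783 x 0.02136 = 0.005944 mol; V(KOH) at equivalence = 0.005944/0.1826 = 0.03255 L.
At equivalence all the acid is converted to C6H5O-; total volume = 0.02136 + 0.03255 = 0.05391 L, so [C6H5O-] = 0.005944/0.05391 = 0.1103 M.
Kb = Kw/Ka = 1.0e-14 / 1.0 x 10^-10 = 0.000100.
[OH^-] = sqrt(Kb x [C6H5O-]) = sqrt(0.000100 x 0.1103) = 0.00332 M.
pOH = 2.48, so pH = 14.00 - 2.48 = 11.52.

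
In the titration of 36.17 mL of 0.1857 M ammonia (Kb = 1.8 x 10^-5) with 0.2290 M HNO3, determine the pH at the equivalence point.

n(NH3) = 0.1857 x 0.03617 = 0.006717 mol; V(HNO3) at equivalence = 0.006717/0.2290 = 0.02933 L.
At equivalence the base is fully converted to NH4+; total volume = 0.06550 L, so [NH4+] = 0.006717/0.06550 = 0.1025 M.
Ka(NH4+) = Kw/Kb = 1.0e-14 / 1.8 x 10^-5 = 5.56e-10.
[H^+] = sqrt(Ka x [NH4+]) = sqrt(5.56e-10 x 0.1025) = 7.55e-6 M.
pH = -log(7.55e-6) = 5.12.

5.12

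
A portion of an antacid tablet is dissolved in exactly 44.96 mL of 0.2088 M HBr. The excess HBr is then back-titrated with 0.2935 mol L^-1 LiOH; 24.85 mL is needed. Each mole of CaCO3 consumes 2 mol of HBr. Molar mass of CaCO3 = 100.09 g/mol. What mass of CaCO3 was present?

0.105 g

Total n(HBr) added = 0.2088 x 0.04496 = 0.009388 mol.
n(LiOH) used = 0.2935 x 0.02485 = 0.007293 mol, which equals the excess n(HBr).
So n(HBr) consumed by the sample = 0.009388 - 0.007293 = 0.002094 mol.
n(CaCO3) = 0.002094 / 2 = 0.001047 mol.
mass = 0.001047 mol x 100.09 g/mol = 0.105 g.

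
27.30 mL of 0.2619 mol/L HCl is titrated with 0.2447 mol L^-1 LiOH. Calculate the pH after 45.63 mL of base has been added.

n(acid) = 0.2619 x 0.02730 = 0.007150 mol; n(LiOH) added = 0.2447 x 0.04563 = 0.01117 mol.
Base is in excess by 0.01117 - 0.007150 = 0.004016 mol in a total volume of 0.07293 L.
[OH^-] = 0.004016/0.07293 = 0.05506 M, so pOH = 1.26 and pH = 14.00 - 1.26 = 12.74.

12.74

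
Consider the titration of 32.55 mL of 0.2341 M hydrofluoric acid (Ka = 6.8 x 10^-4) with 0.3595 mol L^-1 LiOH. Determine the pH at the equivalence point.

n(HF) = 0.2341 x 0.03255 = 0.007620 mol; V(LiOH) at equivalence = 0.007620/0.3595 = 0.02120 L.
At equivalence all the acid is converted to F-; total volume = 0.03255 + 0.02120 = 0.05375 L, so [F-] = 0.007620/0.05375 = 0.1418 M.
Kb = Kw/Ka = 1.0e-14 / 6.8 x 10^-4 = 1.47e-11.
[OH^-] = sqrt(Kb x [F-]) = sqrt(1.47e-11 x 0.1418) = 1.44e-6 M.
pOH = 5.84, so pH = 14.00 - 5.84 = 8.16.

8.16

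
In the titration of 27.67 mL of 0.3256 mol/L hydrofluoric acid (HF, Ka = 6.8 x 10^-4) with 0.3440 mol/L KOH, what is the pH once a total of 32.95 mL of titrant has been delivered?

12.58

n(acid) = 0.3256 x 0.02767 = 0.009009 mol; n(KOH) added = 0.3440 x 0.03295 = 0.01133 mol.
Base is in excess by 0.01133 - 0.009009 = 0.002325 mol in a total volume of 0.06062 L.
[OH^-] = 0.002325/0.06062 = 0.03836 M, so pOH = 1.42 and pH = 14.00 - 1.42 = 12.58.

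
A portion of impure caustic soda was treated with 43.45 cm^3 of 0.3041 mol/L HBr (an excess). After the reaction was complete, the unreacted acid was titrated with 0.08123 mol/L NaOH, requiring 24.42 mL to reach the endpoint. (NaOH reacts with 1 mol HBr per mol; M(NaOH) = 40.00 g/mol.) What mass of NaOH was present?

Total n(HBr) added = 0.3041 x 0.04345 = 0.01321 mol.
n(NaOH) used = 0.08123 x 0.02442 = 0.001984 mol, which equals the excess n(HBr).
So n(HBr) consumed by the sample = 0.01321 - 0.001984 = 0.01123 mol.
n(NaOH) = 0.01123 / 1 = 0.01123 mol.
mass = 0.01123 mol x 40.00 g/mol = 0.449 g.

0.449 g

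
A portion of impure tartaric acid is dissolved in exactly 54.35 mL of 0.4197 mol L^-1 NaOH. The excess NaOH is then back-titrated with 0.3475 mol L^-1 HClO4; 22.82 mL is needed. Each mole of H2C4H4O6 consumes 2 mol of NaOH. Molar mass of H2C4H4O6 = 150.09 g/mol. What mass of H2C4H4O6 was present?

Total n(NaOH) added = 0.4197 x 0.05435 = 0.02281 mol.
n(HClO4) used = 0.3475 x 0.02282 = 0.007930 mol, which equals the excess n(NaOH).
So n(NaOH) consumed by the sample = 0.02281 - 0.007930 = 0.01488 mol.
n(H2C4H4O6) = 0.01488 / 2 = 0.007440 mol.
mass = 0.007440 mol x 150.09 g/mol = 1.12 g.

1.12 g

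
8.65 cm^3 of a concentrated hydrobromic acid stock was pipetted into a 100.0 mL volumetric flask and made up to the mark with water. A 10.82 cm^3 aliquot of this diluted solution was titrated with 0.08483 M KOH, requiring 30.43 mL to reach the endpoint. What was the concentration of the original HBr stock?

2.76 M

n(KOH) = 0.08483 x 0.03043 = 0.002581 mol.
n(HBr) in the aliquot = 0.002581 mol.
[diluted HBr] = 0.002581 / 0.01082 = 0.2386 M.
Dilution factor = 100.0/8.650 = 11.56, so [stock] = 0.2386 x 11.56 = 2.76 M.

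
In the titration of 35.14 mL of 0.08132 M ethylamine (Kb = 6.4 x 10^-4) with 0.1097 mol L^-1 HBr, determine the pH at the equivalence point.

6.07

n(C2H5NH2) = 0.08132 x 0.03514 = 0.002858 mol; V(HBr) at equivalence = 0.002858/0.1097 = 0.02605 L.
At equivalence the base is fully converted to C2H5NH3+; total volume = 0.06119 L, so [C2H5NH3+] = 0.002858/0.06119 = 0.04670 M.
Ka(C2H5NH3+) = Kw/Kb = 1.0e-14 / 6.4 x 10^-4 = 1.56e-11.
[H^+] = sqrt(Ka x [C2H5NH3+]) = sqrt(1.56e-11 x 0.04670) = 8.54e-7 M.
pH = -log(8.54e-7) = 6.07.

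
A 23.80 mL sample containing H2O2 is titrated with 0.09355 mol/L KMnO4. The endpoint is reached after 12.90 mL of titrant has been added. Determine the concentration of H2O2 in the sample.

n(KMnO4) = 0.09355 x 0.01290 = 0.001207 mol.
From the balanced equation, 2 mol KMnO4 reacts with 5 mol H2O2, so n(H2O2) = 0.001207 x 5/2 = 0.003017 mol.
[H2O2] = 0.003017 / 0.02380 L = 0.127 M.

0.127 M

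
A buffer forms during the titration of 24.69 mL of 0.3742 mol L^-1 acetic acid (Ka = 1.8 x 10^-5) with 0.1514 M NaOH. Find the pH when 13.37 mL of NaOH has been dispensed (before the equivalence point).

4.19

Initial n(CH3COOH) = 0.3742 x 0.02469 = 0.009239 mol.
n(NaOH) added = 0.1514 x 0.01337 = 0.002024 mol, converting that many moles of CH3COOH to CH3COO-.
Remaining n(CH3COOH) = 0.007215 mol; n(CH3COO-) = 0.002024 mol.
By Henderson-Hasselbalch, pH = pKa + log([A^-]/[HA]) = 4.74 + log(0.002024/0.007215) = 4.74 + (-0.55) = 4.19.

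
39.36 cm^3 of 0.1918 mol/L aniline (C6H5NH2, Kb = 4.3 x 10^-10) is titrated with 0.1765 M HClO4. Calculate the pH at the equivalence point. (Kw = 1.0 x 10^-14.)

2.84

n(C6H5NH2) = 0.1918 x 0.03936 = 0.007549 mol; V(HClO4) at equivalence = 0.007549/0.1765 = 0.04277 L.
At equivalence the base is fully converted to C6H5NH3+; total volume = 0.08213 L, so [C6H5NH3+] = 0.007549/0.08213 = 0.09192 M.
Ka(C6H5NH3+) = Kw/Kb = 1.0e-14 / 4.3 x 10^-10 = 2.33e-5.
[H^+] = sqrt(Ka x [C6H5NH3+]) = sqrt(2.33e-5 x 0.09192) = 0.00146 M.
pH = -log(0.00146) = 2.84.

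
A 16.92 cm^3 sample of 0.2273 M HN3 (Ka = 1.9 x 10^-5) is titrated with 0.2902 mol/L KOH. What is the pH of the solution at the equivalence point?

8.91

n(HN3) = 0.2273 x 0.01692 = 0.003846 mol; V(KOH) at equivalence = 0.003846/0.2902 = 0.01325 L.
At equivalence all the acid is converted to N3-; total volume = 0.01692 + 0.01325 = 0.03017 L, so [N3-] = 0.003846/0.03017 = 0.1275 M.
Kb = Kw/Ka = 1.0e-14 / 1.9 x 10^-5 = 5.26e-10.
[OH^-] = sqrt(Kb x [N3-]) = sqrt(5.26e-10 x 0.1275) = 8.19e-6 M.
pOH = 5.09, so pH = 14.00 - 5.09 = 8.91.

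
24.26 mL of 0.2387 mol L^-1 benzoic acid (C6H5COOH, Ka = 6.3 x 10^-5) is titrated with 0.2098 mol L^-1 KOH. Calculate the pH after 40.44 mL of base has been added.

n(acid) = 0.2387 x 0.02426 = 0.005791 mol; n(KOH) added = 0.2098 x 0.04044 = 0.008484 mol.
Base is in excess by 0.008484 - 0.005791 = 0.002693 mol in a total volume of 0.06470 L.
[OH^-] = 0.002693/0.06470 = 0.04163 M, so pOH = 1.38 and pH = 14.00 - 1.38 = 12.62.

12.62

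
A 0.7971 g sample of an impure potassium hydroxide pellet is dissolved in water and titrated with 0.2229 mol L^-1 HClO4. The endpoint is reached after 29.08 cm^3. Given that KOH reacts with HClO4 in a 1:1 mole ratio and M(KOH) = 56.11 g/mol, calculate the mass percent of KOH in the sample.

45.6%

n(HClO4) = 0.2229 x 0.02908 = 0.006482 mol.
n(KOH) = 0.006482 / 1 = 0.006482 mol.
mass of KOH = 0.006482 x 56.11 = 0.3637 g.
% purity = 0.3637 / 0.7971 x 100 = 45.6%.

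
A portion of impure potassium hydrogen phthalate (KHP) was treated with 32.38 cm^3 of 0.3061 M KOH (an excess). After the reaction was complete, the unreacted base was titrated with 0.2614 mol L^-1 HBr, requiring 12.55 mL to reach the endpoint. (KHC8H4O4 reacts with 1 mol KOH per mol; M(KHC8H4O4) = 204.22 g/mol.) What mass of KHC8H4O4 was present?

1.35 g

Total n(KOH) added = 0.3061 x 0.03238 = 0.009912 mol.
n(HBr) used = 0.2614 x 0.01255 = 0.003281 mol, which equals the excess n(KOH).
So n(KOH) consumed by the sample = 0.009912 - 0.003281 = 0.006631 mol.
n(KHC8H4O4) = 0.006631 / 1 = 0.006631 mol.
mass = 0.006631 mol x 204.22 g/mol = 1.35 g.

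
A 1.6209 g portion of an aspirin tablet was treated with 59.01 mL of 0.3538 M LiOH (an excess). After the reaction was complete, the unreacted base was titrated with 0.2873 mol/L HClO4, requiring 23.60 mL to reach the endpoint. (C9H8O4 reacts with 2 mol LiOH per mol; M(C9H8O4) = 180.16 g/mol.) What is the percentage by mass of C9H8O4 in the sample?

Total n(LiOH) added = 0.3538 x 0.05901 = 0.02088 mol.
n(HClO4) used = 0.2873 x 0.02360 = 0.006780 mol, which equals the excess n(LiOH).
So n(LiOH) consumed by the sample = 0.02088 - 0.006780 = 0.01410 mol.
n(C9H8O4) = 0.01410 / 2 = 0.007049 mol.
mass C9H8O4 = 0.007049 x 180.16 = 1.270 g, so %C9H8O4 = 1.270/1.6209 x 100 = 78.3%.

78.3%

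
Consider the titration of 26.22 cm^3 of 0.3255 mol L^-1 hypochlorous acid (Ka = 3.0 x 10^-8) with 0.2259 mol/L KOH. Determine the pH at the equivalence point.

10.32

n(HClO) = 0.3255 x 0.02622 = 0.008535 mol; V(KOH) at equivalence = 0.008535/0.2259 = 0.03778 L.
At equivalence all the acid is converted to ClO-; total volume = 0.02622 + 0.03778 = 0.06400 L, so [ClO-] = 0.008535/0.06400 = 0.1334 M.
Kb = Kw/Ka = 1.0e-14 / 3.0 x 10^-8 = 3.33e-7.
[OH^-] = sqrt(Kb x [ClO-]) = sqrt(3.33e-7 x 0.1334) = 0.000211 M.
pOH = 3.68, so pH = 14.00 - 3.68 = 10.32.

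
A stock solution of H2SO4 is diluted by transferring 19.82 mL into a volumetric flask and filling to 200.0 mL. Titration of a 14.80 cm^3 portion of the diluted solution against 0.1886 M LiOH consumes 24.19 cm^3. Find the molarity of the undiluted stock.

n(LiOH) = 0.1886 x 0.02419 = 0.004562 mol.
n(H2SO4) in the aliquot = 0.004562 x 1/2 = 0.002281 mol.
[diluted H2SO4] = 0.002281 / 0.01480 = 0.1541 M.
Dilution factor = 200.0/19.82 = 10.09, so [stock] = 0.1541 x 10.09 = 1.56 M.

1.56 M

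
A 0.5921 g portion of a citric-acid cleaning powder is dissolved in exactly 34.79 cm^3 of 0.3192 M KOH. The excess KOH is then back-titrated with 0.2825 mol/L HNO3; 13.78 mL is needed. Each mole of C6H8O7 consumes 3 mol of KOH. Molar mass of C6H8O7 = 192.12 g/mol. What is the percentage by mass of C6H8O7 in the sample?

Total n(KOH) added = 0.3192 x 0.03479 = 0.01110 mol.
n(HNO3) used = 0.2825 x 0.01378 = 0.003893 mol, which equals the excess n(KOH).
So n(KOH) consumed by the sample = 0.01110 - 0.003893 = 0.007212 mol.
n(C6H8O7) = 0.007212 / 3 = 0.002404 mol.
mass C6H8O7 = 0.002404 x 192.12 = 0.4619 g, so %C6H8O7 = 0.4619/0.5921 x 100 = 78.0%.

78.0%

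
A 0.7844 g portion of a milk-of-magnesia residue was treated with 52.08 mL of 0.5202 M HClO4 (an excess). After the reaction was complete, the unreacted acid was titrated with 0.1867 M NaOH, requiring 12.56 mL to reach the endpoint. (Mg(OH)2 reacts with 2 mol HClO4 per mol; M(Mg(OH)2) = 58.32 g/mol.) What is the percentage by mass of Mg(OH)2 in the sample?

92.0%

Total n(HClO4) added = 0.5202 x 0.05208 = 0.02709 mol.
n(NaOH) used = 0.1867 x 0.01256 = 0.002345 mol, which equals the excess n(HClO4).
So n(HClO4) consumed by the sample = 0.02709 - 0.002345 = 0.02475 mol.
n(Mg(OH)2) = 0.02475 / 2 = 0.01237 mol.
mass Mg(OH)2 = 0.01237 x 58.32 = 0.7216 g, so %Mg(OH)2 = 0.7216/0.7844 x 100 = 92.0%.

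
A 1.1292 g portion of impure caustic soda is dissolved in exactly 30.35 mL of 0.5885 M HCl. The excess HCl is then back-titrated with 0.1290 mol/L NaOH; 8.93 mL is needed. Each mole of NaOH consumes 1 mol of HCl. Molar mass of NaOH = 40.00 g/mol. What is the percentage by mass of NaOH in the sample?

59.2%

Total n(HCl) added = 0.5885 x 0.03035 = 0.01786 mol.
n(NaOH) used = 0.1290 x 0.008930 = 0.001152 mol, which equals the excess n(HCl).
So n(HCl) consumed by the sample = 0.01786 - 0.001152 = 0.01671 mol.
n(NaOH) = 0.01671 / 1 = 0.01671 mol.
mass NaOH = 0.01671 x 40.00 = 0.6684 g, so %NaOH = 0.6684/1.1292 x 100 = 59.2%.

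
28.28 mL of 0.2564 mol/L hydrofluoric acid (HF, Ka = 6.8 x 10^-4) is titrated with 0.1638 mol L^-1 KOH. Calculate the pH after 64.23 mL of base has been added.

n(acid) = 0.2564 x 0.02828 = 0.007251 mol; n(KOH) added = 0.1638 x 0.06423 = 0.01052 mol.
Base is in excess by 0.01052 - 0.007251 = 0.003270 mol in a total volume of 0.09251 L.
[OH^-] = 0.003270/0.09251 = 0.03535 M, so pOH = 1.45 and pH = 14.00 - 1.45 = 12.55.

12.55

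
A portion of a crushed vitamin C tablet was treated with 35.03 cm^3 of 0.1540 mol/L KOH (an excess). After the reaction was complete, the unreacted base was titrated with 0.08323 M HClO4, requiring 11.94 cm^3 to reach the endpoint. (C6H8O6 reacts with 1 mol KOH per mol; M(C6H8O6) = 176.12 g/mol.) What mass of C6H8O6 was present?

Total n(KOH) added = 0.1540 x 0.03503 = 0.005395 mol.
n(HClO4) used = 0.08323 x 0.01194 = 0.0009938 mol, which equals the excess n(KOH).
So n(KOH) consumed by the sample = 0.005395 - 0.0009938 = 0.004401 mol.
n(C6H8O6) = 0.004401 / 1 = 0.004401 mol.
mass = 0.004401 mol x 176.12 g/mol = 0.775 g.

0.775 g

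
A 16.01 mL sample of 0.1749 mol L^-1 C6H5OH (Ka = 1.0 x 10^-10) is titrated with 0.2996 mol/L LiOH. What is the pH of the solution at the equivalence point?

n(C6H5OH) = 0.1749 x 0.01601 = 0.002800 mol; V(LiOH) at equivalence = 0.002800/0.2996 = 0.009346 L.
At equivalence all the acid is converted to C6H5O-; total volume = 0.01601 + 0.009346 = 0.02536 L, so [C6H5O-] = 0.002800/0.02536 = 0.1104 M.
Kb = Kw/Ka = 1.0e-14 / 1.0 x 10^-10 = 0.000100.
[OH^-] = sqrt(Kb x [C6H5O-]) = sqrt(0.000100 x 0.1104) = 0.00332 M.
pOH = 2.48, so pH = 14.00 - 2.48 = 11.52.

11.52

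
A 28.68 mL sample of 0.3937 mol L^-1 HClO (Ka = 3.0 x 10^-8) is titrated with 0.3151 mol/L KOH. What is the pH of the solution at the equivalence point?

n(HClO) = 0.3937 x 0.02868 = 0.01129 mol; V(KOH) at equivalence = 0.01129/0.3151 = 0.03583 L.
At equivalence all the acid is converted to ClO-; total volume = 0.02868 + 0.03583 = 0.06451 L, so [ClO-] = 0.01129/0.06451 = 0.1750 M.
Kb = Kw/Ka = 1.0e-14 / 3.0 x 10^-8 = 3.33e-7.
[OH^-] = sqrt(Kb x [ClO-]) = sqrt(3.33e-7 x 0.1750) = 0.000242 M.
pOH = 3.62, so pH = 14.00 - 3.62 = 10.38.

10.38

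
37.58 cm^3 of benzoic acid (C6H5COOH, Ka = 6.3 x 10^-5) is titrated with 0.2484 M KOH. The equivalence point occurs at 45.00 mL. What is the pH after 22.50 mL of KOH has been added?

4.20

22.50 mL is exactly half the equivalence volume (45.00/2), i.e. the half-equivalence point.
There, n(HA) = n(A^-), so pH = pKa = -log(6.3 x 10^-5) = 4.20.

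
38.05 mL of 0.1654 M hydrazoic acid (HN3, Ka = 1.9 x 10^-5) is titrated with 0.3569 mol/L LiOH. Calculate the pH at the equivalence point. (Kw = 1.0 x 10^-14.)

8.89

n(HN3) = 0.1654 x 0.03805 = 0.006293 mol; V(LiOH) at equivalence = 0.006293/0.3569 = 0.01763 L.
At equivalence all the acid is converted to N3-; total volume = 0.03805 + 0.01763 = 0.05568 L, so [N3-] = 0.006293/0.05568 = 0.1130 M.
Kb = Kw/Ka = 1.0e-14 / 1.9 x 10^-5 = 5.26e-10.
[OH^-] = sqrt(Kb x [N3-]) = sqrt(5.26e-10 x 0.1130) = 7.71e-6 M.
pOH = 5.11, so pH = 14.00 - 5.11 = 8.89.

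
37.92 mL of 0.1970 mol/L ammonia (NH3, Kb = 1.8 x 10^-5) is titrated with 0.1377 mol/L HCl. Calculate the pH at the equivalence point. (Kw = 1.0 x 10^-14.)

n(NH3) = 0.1970 x 0.03792 = 0.007470 mol; V(HCl) at equivalence = 0.007470/0.1377 = 0.05425 L.
At equivalence the base is fully converted to NH4+; total volume = 0.09217 L, so [NH4+] = 0.007470/0.09217 = 0.08105 M.
Ka(NH4+) = Kw/Kb = 1.0e-14 / 1.8 x 10^-5 = 5.56e-10.
[H^+] = sqrt(Ka x [NH4+]) = sqrt(5.56e-10 x 0.08105) = 6.71e-6 M.
pH = -log(6.71e-6) = 5.17.

5.17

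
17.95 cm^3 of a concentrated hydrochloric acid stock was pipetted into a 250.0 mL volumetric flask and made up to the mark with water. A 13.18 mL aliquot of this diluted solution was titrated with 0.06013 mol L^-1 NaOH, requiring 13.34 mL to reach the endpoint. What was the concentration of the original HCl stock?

0.848 M

n(NaOH) = 0.06013 x 0.01334 = 0.0008021 mol.
n(HCl) in the aliquot = 0.0008021 mol.
[diluted HCl] = 0.0008021 / 0.01318 = 0.06086 M.
Dilution factor = 250.0/17.95 = 13.93, so [stock] = 0.06086 x 13.93 = 0.848 M.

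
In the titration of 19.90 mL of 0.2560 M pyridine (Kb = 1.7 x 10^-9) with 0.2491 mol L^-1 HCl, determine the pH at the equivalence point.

n(C5H5N) = 0.2560 x 0.01990 = 0.005094 mol; V(HCl) at equivalence = 0.005094/0.2491 = 0.02045 L.
At equivalence the base is fully converted to C5H5NH+; total volume = 0.04035 L, so [C5H5NH+] = 0.005094/0.04035 = 0.1263 M.
Ka(C5H5NH+) = Kw/Kb = 1.0e-14 / 1.7 x 10^-9 = 5.88e-6.
[H^+] = sqrt(Ka x [C5H5NH+]) = sqrt(5.88e-6 x 0.1263) = 0.000862 M.
pH = -log(0.000862) = 3.06.

3.06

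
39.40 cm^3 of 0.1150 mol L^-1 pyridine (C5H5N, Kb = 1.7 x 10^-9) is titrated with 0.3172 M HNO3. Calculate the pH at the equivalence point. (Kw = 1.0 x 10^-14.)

n(C5H5N) = 0.1150 x 0.03940 = 0.004531 mol; V(HNO3) at equivalence = 0.004531/0.3172 = 0.01428 L.
At equivalence the base is fully converted to C5H5NH+; total volume = 0.05368 L, so [C5H5NH+] = 0.004531/0.05368 = 0.08440 M.
Ka(C5H5NH+) = Kw/Kb = 1.0e-14 / 1.7 x 10^-9 = 5.88e-6.
[H^+] = sqrt(Ka x [C5H5NH+]) = sqrt(5.88e-6 x 0.08440) = 0.000705 M.
pH = -log(0.000705) = 3.15.

3.15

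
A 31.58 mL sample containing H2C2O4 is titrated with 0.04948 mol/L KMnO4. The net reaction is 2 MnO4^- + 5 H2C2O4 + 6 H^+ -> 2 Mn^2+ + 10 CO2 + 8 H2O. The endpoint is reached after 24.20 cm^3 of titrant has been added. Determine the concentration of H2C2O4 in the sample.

n(KMnO4) = 0.04948 x 0.02420 = 0.001197 mol.
From the balanced equation, 2 mol KMnO4 reacts with 5 mol H2C2O4, so n(H2C2O4) = 0.001197 x 5/2 = 0.002994 mol.
[H2C2O4] = 0.002994 / 0.03158 L = 0.0948 M.

0.0948 M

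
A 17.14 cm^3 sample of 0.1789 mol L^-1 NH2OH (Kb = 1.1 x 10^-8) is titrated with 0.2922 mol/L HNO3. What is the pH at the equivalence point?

3.50

n(NH2OH) = 0.1789 x 0.01714 = 0.003066 mol; V(HNO3) at equivalence = 0.003066/0.2922 = 0.01049 L.
At equivalence the base is fully converted to NH3OH+; total volume = 0.02763 L, so [NH3OH+] = 0.003066/0.02763 = 0.1110 M.
Ka(NH3OH+) = Kw/Kb = 1.0e-14 / 1.1 x 10^-8 = 9.09e-7.
[H^+] = sqrt(Ka x [NH3OH+]) = sqrt(9.09e-7 x 0.1110) = 0.000318 M.
pH = -log(0.000318) = 3.50.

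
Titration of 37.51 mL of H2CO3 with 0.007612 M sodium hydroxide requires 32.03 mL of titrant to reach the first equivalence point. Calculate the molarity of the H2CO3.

n(NaOH) = 0.007612 x 0.03203 = 0.0002438 mol.
At the first equivalence point, 1 mol OH^- react per mol H2CO3, so n(H2CO3) = 0.0002438 / 1 = 0.0002438 mol.
[H2CO3] = 0.0002438 / 0.03751 L = 0.00650 M.

0.00650 M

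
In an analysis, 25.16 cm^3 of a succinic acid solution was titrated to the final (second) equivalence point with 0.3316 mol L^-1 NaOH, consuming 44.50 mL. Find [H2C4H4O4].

n(NaOH) = 0.3316 x 0.04450 = 0.01476 mol.
At the final (second) equivalence point, 2 mol OH^- react per mol H2C4H4O4, so n(H2C4H4O4) = 0.01476 / 2 = 0.007378 mol.
[H2C4H4O4] = 0.007378 / 0.02516 L = 0.293 M.

0.293 M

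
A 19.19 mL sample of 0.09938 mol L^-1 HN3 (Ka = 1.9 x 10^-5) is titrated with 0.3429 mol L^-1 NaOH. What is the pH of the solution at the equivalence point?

n(HN3) = 0.09938 x 0.01919 = 0.001907 mol; V(NaOH) at equivalence = 0.001907/0.3429 = 0.005562 L.
At equivalence all the acid is converted to N3-; total volume = 0.01919 + 0.005562 = 0.02475 L, so [N3-] = 0.001907/0.02475 = 0.07705 M.
Kb = Kw/Ka = 1.0e-14 / 1.9 x 10^-5 = 5.26e-10.
[OH^-] = sqrt(Kb x [N3-]) = sqrt(5.26e-10 x 0.07705) = 6.37e-6 M.
pOH = 5.20, so pH = 14.00 - 5.20 = 8.80.

8.80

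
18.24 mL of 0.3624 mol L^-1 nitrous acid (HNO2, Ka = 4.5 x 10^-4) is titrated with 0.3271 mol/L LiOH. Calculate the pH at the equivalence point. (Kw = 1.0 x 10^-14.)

n(HNO2) = 0.3624 x 0.01824 = 0.006610 mol; V(LiOH) at equivalence = 0.006610/0.3271 = 0.02021 L.
At equivalence all the acid is converted to NO2-; total volume = 0.01824 + 0.02021 = 0.03845 L, so [NO2-] = 0.006610/0.03845 = 0.1719 M.
Kb = Kw/Ka = 1.0e-14 / 4.5 x 10^-4 = 2.22e-11.
[OH^-] = sqrt(Kb x [NO2-]) = sqrt(2.22e-11 x 0.1719) = 1.95e-6 M.
pOH = 5.71, so pH = 14.00 - 5.71 = 8.29.

8.29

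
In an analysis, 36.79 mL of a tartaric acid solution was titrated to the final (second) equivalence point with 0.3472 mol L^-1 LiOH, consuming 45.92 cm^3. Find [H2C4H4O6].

n(LiOH) = 0.3472 x 0.04592 = 0.01594 mol.
At the final (second) equivalence point, 2 mol OH^- react per mol H2C4H4O6, so n(H2C4H4O6) = 0.01594 / 2 = 0.007972 mol.
[H2C4H4O6] = 0.007972 / 0.03679 L = 0.217 M.

0.217 M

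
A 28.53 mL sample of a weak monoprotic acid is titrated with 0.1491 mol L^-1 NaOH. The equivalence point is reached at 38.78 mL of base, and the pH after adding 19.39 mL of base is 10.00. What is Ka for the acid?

19.39 mL is half of the equivalence volume, so this is the half-equivalence point where [HA] = [A^-].
At half-equivalence pH = pKa, so pKa = 10.00.
Ka = 10^(-10.00) = 1.0 x 10^-10.

1.0 x 10^-10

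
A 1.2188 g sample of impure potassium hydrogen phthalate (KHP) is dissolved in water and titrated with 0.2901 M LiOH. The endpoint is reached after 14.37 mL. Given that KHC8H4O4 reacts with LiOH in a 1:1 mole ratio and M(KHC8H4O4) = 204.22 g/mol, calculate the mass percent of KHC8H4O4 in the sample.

n(LiOH) = 0.2901 x 0.01437 = 0.004169 mol.
n(KHC8H4O4) = 0.004169 / 1 = 0.004169 mol.
mass of KHC8H4O4 = 0.004169 x 204.22 = 0.8513 g.
% purity = 0.8513 / 1.2188 x 100 = 69.9%.

69.9%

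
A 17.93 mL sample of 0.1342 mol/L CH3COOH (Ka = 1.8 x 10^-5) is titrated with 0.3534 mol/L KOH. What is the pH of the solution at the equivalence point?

n(CH3COOH) = 0.1342 x 0.01793 = 0.002406 mol; V(KOH) at equivalence = 0.002406/0.3534 = 0.006809 L.
At equivalence all the acid is converted to CH3COO-; total volume = 0.01793 + 0.006809 = 0.02474 L, so [CH3COO-] = 0.002406/0.02474 = 0.09726 M.
Kb = Kw/Ka = 1.0e-14 / 1.8 x 10^-5 = 5.56e-10.
[OH^-] = sqrt(Kb x [CH3COO-]) = sqrt(5.56e-10 x 0.09726) = 7.35e-6 M.
pOH = 5.13, so pH = 14.00 - 5.13 = 8.87.

8.87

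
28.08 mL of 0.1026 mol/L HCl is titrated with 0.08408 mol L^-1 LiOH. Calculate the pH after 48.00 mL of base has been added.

12.18

n(acid) = 0.1026 x 0.02808 = 0.002881 mol; n(LiOH) added = 0.08408 x 0.04800 = 0.004036 mol.
Base is in excess by 0.004036 - 0.002881 = 0.001155 mol in a total volume of 0.07608 L.
[OH^-] = 0.001155/0.07608 = 0.01518 M, so pOH = 1.82 and pH = 14.00 - 1.82 = 12.18.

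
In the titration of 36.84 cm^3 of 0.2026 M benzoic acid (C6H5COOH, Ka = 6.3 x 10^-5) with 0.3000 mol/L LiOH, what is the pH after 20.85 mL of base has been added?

4.91

Initial n(C6H5COOH) = 0.2026 x 0.03684 = 0.007464 mol.
n(LiOH) added = 0.3000 x 0.02085 = 0.006255 mol, converting that many moles of C6H5COOH to C6H5COO-.
Remaining n(C6H5COOH) = 0.001209 mol; n(C6H5COO-) = 0.006255 mol.
By Henderson-Hasselbalch, pH = pKa + log([A^-]/[HA]) = 4.20 + log(0.006255/0.001209) = 4.20 + (+0.71) = 4.91.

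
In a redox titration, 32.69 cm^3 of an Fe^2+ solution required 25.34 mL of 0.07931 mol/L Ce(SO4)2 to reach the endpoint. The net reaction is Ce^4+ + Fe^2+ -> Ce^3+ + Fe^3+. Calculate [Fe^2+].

n(Ce(SO4)2) = 0.07931 x 0.02534 = 0.002010 mol.
From the balanced equation, 1 mol Ce(SO4)2 reacts with 1 mol Fe^2+, so n(Fe^2+) = 0.002010 x 1/1 = 0.002010 mol.
[Fe^2+] = 0.002010 / 0.03269 L = 0.0615 M.

0.0615 M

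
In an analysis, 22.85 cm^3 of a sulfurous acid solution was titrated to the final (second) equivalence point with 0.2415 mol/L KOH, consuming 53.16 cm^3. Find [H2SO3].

n(KOH) = 0.2415 x 0.05316 = 0.01284 mol.
At the final (second) equivalence point, 2 mol OH^- react per mol H2SO3, so n(H2SO3) = 0.01284 / 2 = 0.006419 mol.
[H2SO3] = 0.006419 / 0.02285 L = 0.281 M.

0.281 M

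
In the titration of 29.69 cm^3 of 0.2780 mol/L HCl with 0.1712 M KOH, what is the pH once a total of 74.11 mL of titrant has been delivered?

n(acid) = 0.2780 x 0.02969 = 0.008254 mol; n(KOH) added = 0.1712 x 0.07411 = 0.01269 mol.
Base is in excess by 0.01269 - 0.008254 = 0.004434 mol in a total volume of 0.1038 L.
[OH^-] = 0.004434/0.1038 = 0.04271 M, so pOH = 1.37 and pH = 14.00 - 1.37 = 12.63.

12.63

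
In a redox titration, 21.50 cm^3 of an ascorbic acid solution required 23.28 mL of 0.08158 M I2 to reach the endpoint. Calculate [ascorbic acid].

n(I2) = 0.08158 x 0.02328 = 0.001899 mol.
From the balanced equation, 1 mol I2 reacts with 1 mol ascorbic acid, so n(ascorbic acid) = 0.001899 x 1/1 = 0.001899 mol.
[ascorbic acid] = 0.001899 / 0.02150 L = 0.0883 M.

0.0883 M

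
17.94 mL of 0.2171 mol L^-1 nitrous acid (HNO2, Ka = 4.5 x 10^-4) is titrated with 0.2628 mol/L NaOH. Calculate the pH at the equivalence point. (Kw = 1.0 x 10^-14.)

n(HNO2) = 0.2171 x 0.01794 = 0.003895 mol; V(NaOH) at equivalence = 0.003895/0.2628 = 0.01482 L.
At equivalence all the acid is converted to NO2-; total volume = 0.01794 + 0.01482 = 0.03276 L, so [NO2-] = 0.003895/0.03276 = 0.1189 M.
Kb = Kw/Ka = 1.0e-14 / 4.5 x 10^-4 = 2.22e-11.
[OH^-] = sqrt(Kb x [NO2-]) = sqrt(2.22e-11 x 0.1189) = 1.63e-6 M.
pOH = 5.79, so pH = 14.00 - 5.79 = 8.21.

8.21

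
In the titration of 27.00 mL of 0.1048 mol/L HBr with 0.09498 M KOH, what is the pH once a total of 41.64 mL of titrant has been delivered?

n(acid) = 0.1048 x 0.02700 = 0.002830 mol; n(KOH) added = 0.09498 x 0.04164 = 0.003955 mol.
Base is in excess by 0.003955 - 0.002830 = 0.001125 mol in a total volume of 0.06864 L.
[OH^-] = 0.001125/0.06864 = 0.01640 M, so pOH = 1.79 and pH = 14.00 - 1.79 = 12.21.

12.21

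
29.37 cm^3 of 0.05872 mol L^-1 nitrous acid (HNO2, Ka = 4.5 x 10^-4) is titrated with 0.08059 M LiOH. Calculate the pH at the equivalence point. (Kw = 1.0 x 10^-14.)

7.94

n(HNO2) = 0.05872 x 0.02937 = 0.001725 mol; V(LiOH) at equivalence = 0.001725/0.08059 = 0.02140 L.
At equivalence all the acid is converted to NO2-; total volume = 0.02937 + 0.02140 = 0.05077 L, so [NO2-] = 0.001725/0.05077 = 0.03397 M.
Kb = Kw/Ka = 1.0e-14 / 4.5 x 10^-4 = 2.22e-11.
[OH^-] = sqrt(Kb x [NO2-]) = sqrt(2.22e-11 x 0.03397) = 8.69e-7 M.
pOH = 6.06, so pH = 14.00 - 6.06 = 7.94.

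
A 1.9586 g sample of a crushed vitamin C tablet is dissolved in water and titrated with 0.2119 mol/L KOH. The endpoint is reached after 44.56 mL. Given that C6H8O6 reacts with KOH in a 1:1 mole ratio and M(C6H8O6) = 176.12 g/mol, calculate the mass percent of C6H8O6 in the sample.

84.9%

n(KOH) = 0.2119 x 0.04456 = 0.009442 mol.
n(C6H8O6) = 0.009442 / 1 = 0.009442 mol.
mass of C6H8O6 = 0.009442 x 176.12 = 1.663 g.
% purity = 1.663 / 1.9586 x 100 = 84.9%.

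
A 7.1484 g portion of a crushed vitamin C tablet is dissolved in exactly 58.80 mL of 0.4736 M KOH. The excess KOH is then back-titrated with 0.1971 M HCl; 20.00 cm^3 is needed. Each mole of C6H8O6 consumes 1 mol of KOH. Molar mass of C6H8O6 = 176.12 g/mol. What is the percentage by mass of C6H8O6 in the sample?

58.9%

Total n(KOH) added = 0.4736 x 0.05880 = 0.02785 mol.
n(HCl) used = 0.1971 x 0.02000 = 0.003942 mol, which equals the excess n(KOH).
So n(KOH) consumed by the sample = 0.02785 - 0.003942 = 0.02391 mol.
n(C6H8O6) = 0.02391 / 1 = 0.02391 mol.
mass C6H8O6 = 0.02391 x 176.12 = 4.210 g, so %C6H8O6 = 4.210/7.1484 x 100 = 58.9%.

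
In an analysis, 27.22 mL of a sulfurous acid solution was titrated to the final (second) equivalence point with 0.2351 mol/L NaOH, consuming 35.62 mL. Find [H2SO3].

n(NaOH) = 0.2351 x 0.03562 = 0.008374 mol.
At the final (second) equivalence point, 2 mol OH^- react per mol H2SO3, so n(H2SO3) = 0.008374 / 2 = 0.004187 mol.
[H2SO3] = 0.004187 / 0.02722 L = 0.154 M.

0.154 M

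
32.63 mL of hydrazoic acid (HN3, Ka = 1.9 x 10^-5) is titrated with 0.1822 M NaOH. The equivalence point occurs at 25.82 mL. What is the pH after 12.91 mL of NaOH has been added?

12.91 mL is exactly half the equivalence volume (25.82/2), i.e. the half-equivalence point.
There, n(HA) = n(A^-), so pH = pKa = -log(1.9 x 10^-5) = 4.72.

4.72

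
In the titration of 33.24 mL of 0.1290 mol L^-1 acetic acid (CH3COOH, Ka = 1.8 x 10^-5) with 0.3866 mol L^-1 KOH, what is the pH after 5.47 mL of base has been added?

Initial n(CH3COOH) = 0.1290 x 0.03324 = 0.004288 mol.
n(KOH) added = 0.3866 x 0.005470 = 0.002115 mol, converting that many moles of CH3COOH to CH3COO-.
Remaining n(CH3COOH) = 0.002173 mol; n(CH3COO-) = 0.002115 mol.
By Henderson-Hasselbalch, pH = pKa + log([A^-]/[HA]) = 4.74 + log(0.002115/0.002173) = 4.74 + (-0.01) = 4.73.

4.73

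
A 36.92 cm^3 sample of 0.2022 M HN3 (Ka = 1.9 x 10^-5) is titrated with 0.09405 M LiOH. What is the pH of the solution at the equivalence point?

n(HN3) = 0.2022 x 0.03692 = 0.007465 mol; V(LiOH) at equivalence = 0.007465/0.09405 = 0.07938 L.
At equivalence all the acid is converted to N3-; total volume = 0.03692 + 0.07938 = 0.1163 L, so [N3-] = 0.007465/0.1163 = 0.06419 M.
Kb = Kw/Ka = 1.0e-14 / 1.9 x 10^-5 = 5.26e-10.
[OH^-] = sqrt(Kb x [N3-]) = sqrt(5.26e-10 x 0.06419) = 5.81e-6 M.
pOH = 5.24, so pH = 14.00 - 5.24 = 8.76.

8.76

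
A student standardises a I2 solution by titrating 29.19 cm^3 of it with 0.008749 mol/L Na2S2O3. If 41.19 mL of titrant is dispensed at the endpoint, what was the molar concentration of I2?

n(Na2S2O3) = 0.008749 x 0.04119 = 0.0003604 mol.
From the balanced equation, 2 mol Na2S2O3 reacts with 1 mol I2, so n(I2) = 0.0003604 x 1/2 = 0.0001802 mol.
[I2] = 0.0001802 / 0.02919 L = 0.00617 M.

0.00617 M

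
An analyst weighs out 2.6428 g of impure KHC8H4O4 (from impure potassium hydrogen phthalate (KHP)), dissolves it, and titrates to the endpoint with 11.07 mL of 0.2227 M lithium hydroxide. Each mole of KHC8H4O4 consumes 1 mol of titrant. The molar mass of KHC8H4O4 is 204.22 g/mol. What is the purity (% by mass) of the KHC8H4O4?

19.1%

n(LiOH) = 0.2227 x 0.01107 = 0.002465 mol.
n(KHC8H4O4) = 0.002465 / 1 = 0.002465 mol.
mass of KHC8H4O4 = 0.002465 x 204.22 = 0.5035 g.
% purity = 0.5035 / 2.6428 x 100 = 19.1%.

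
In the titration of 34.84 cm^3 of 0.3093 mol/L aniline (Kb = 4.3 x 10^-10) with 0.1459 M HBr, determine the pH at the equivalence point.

2.82

n(C6H5NH2) = 0.3093 x 0.03484 = 0.01078 mol; V(HBr) at equivalence = 0.01078/0.1459 = 0.07386 L.
At equivalence the base is fully converted to C6H5NH3+; total volume = 0.1087 L, so [C6H5NH3+] = 0.01078/0.1087 = 0.09914 M.
Ka(C6H5NH3+) = Kw/Kb = 1.0e-14 / 4.3 x 10^-10 = 2.33e-5.
[H^+] = sqrt(Ka x [C6H5NH3+]) = sqrt(2.33e-5 x 0.09914) = 0.00152 M.
pH = -log(0.00152) = 2.82.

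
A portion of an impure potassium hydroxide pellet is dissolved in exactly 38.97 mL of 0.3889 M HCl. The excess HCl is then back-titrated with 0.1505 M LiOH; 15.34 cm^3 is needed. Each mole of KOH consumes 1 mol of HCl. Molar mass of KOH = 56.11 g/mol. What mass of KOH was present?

0.721 g

Total n(HCl) added = 0.3889 x 0.03897 = 0.01516 mol.
n(LiOH) used = 0.1505 x 0.01534 = 0.002309 mol, which equals the excess n(HCl).
So n(HCl) consumed by the sample = 0.01516 - 0.002309 = 0.01285 mol.
n(KOH) = 0.01285 / 1 = 0.01285 mol.
mass = 0.01285 mol x 56.11 g/mol = 0.721 g.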